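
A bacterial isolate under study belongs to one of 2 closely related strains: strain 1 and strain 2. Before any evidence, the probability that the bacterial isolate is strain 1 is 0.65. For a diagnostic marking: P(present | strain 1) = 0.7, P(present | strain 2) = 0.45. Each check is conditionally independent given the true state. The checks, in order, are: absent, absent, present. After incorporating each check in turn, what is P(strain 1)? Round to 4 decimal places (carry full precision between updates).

Each posterior becomes the prior for the next update.
After 'absent': P(strain 1) = 0.3·0.6500 / (0.3·0.6500 + 0.55·0.3500) ≈ 0.5032
After 'absent': P(strain 1) = 0.3·0.5032 / (0.3·0.5032 + 0.55·0.4968) ≈ 0.3559
After 'present': P(strain 1) = 0.7·0.3559 / (0.7·0.3559 + 0.45·0.6441) ≈ 0.4622

0.4622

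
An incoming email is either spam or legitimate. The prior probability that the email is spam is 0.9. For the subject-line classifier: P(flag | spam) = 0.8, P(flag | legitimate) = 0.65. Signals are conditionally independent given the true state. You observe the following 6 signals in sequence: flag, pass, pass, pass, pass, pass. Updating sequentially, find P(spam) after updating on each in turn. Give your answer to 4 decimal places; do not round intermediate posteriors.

0.4029

After 'flag': P(spam) = 0.8·0.9000 / (0.8·0.9000 + 0.65·0.1000) ≈ 0.9172
After 'pass': P(spam) = 0.2·0.9172 / (0.2·0.9172 + 0.35·0.0828) ≈ 0.8636
After 'pass': P(spam) = 0.2·0.8636 / (0.2·0.8636 + 0.35·0.1364) ≈ 0.7834
After 'pass': P(spam) = 0.2·0.7834 / (0.2·0.7834 + 0.35·0.2166) ≈ 0.6739
After 'pass': P(spam) = 0.2·0.6739 / (0.2·0.6739 + 0.35·0.3261) ≈ 0.5415
After 'pass': P(spam) = 0.2·0.5415 / (0.2·0.5415 + 0.35·0.4585) ≈ 0.4029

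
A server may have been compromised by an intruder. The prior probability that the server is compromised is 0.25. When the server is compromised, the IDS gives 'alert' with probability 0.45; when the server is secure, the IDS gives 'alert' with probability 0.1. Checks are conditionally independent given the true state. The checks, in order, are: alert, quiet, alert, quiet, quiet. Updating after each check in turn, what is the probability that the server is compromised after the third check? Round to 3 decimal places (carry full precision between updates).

0.805

After 'alert': P(compromised) = 0.45·0.2500 / (0.45·0.2500 + 0.1·0.7500) ≈ 0.6000
After 'quiet': P(compromised) = 0.55·0.6000 / (0.55·0.6000 + 0.9·0.4000) ≈ 0.4783
After 'alert': P(compromised) = 0.45·0.4783 / (0.45·0.4783 + 0.1·0.5217) ≈ 0.8049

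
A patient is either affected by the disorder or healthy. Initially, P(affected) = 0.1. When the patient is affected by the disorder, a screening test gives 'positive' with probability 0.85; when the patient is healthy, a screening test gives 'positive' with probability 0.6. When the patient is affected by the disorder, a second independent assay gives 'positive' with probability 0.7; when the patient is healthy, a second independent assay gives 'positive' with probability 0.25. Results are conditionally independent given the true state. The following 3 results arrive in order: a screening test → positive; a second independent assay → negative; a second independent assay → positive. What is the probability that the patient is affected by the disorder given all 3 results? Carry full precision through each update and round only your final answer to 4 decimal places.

0.1499

Apply Bayes' rule sequentially, carrying P(affected) forward.
After a screening test='positive': P(affected) = 0.85·0.1000 / (0.85·0.1000 + 0.6·0.9000) ≈ 0.1360
After a second independent assay='negative': P(affected) = 0.3·0.1360 / (0.3·0.1360 + 0.75·0.8640) ≈ 0.0592
After a second independent assay='positive': P(affected) = 0.7·0.0592 / (0.7·0.0592 + 0.25·0.9408) ≈ 0.1499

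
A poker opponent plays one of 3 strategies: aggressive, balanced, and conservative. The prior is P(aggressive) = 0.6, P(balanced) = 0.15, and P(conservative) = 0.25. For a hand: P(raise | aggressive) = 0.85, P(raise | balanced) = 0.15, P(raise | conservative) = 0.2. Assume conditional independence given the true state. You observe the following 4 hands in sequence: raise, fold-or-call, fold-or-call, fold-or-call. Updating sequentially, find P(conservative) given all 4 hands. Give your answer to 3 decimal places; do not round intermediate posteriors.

After 'raise': normaliser = 0.85·0.6000 + 0.15·0.1500 + 0.2·0.2500; P(aggressive) ≈ 0.8755, P(balanced) ≈ 0.0386, P(conservative) ≈ 0.0858
After 'fold-or-call': normaliser = 0.15·0.8755 + 0.85·0.0386 + 0.8·0.0858; P(aggressive) ≈ 0.5641, P(balanced) ≈ 0.1410, P(conservative) ≈ 0.2949
After 'fold-or-call': normaliser = 0.15·0.5641 + 0.85·0.1410 + 0.8·0.2949; P(aggressive) ≈ 0.1921, P(balanced) ≈ 0.2722, P(conservative) ≈ 0.5357
After 'fold-or-call': normaliser = 0.15·0.1921 + 0.85·0.2722 + 0.8·0.5357; P(aggressive) ≈ 0.0418, P(balanced) ≈ 0.3359, P(conservative) ≈ 0.6223

0.622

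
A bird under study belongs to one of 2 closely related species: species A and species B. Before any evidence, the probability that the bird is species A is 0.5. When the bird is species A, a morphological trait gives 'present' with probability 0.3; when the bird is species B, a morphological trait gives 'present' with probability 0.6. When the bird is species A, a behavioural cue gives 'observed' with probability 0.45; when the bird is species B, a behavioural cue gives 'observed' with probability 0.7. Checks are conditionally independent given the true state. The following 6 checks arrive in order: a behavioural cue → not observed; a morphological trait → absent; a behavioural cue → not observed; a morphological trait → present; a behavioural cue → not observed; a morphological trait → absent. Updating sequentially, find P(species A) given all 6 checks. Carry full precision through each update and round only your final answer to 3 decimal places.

After a behavioural cue='not observed': P(species A) = 0.55·0.5000 / (0.55·0.5000 + 0.3·0.5000) ≈ 0.6471
After a morphological trait='absent': P(species A) = 0.7·0.6471 / (0.7·0.6471 + 0.4·0.3529) ≈ 0.7624
After a behavioural cue='not observed': P(species A) = 0.55·0.7624 / (0.55·0.7624 + 0.3·0.2376) ≈ 0.8547
After a morphological trait='present': P(species A) = 0.3·0.8547 / (0.3·0.8547 + 0.6·0.1453) ≈ 0.7463
After a behavioural cue='not observed': P(species A) = 0.55·0.7463 / (0.55·0.7463 + 0.3·0.2537) ≈ 0.8435
After a morphological trait='absent': P(species A) = 0.7·0.8435 / (0.7·0.8435 + 0.4·0.1565) ≈ 0.9042

0.904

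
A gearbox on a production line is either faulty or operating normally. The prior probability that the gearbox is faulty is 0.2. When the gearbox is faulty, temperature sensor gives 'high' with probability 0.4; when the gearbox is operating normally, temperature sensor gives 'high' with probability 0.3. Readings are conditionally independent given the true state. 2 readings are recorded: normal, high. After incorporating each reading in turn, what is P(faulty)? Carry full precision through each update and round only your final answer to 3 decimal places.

Each posterior becomes the prior for the next update.
After 'normal': P(faulty) = 0.6·0.2000 / (0.6·0.2000 + 0.7·0.8000) ≈ 0.1765
After 'high': P(faulty) = 0.4·0.1765 / (0.4·0.1765 + 0.3·0.8235) ≈ 0.2222

0.222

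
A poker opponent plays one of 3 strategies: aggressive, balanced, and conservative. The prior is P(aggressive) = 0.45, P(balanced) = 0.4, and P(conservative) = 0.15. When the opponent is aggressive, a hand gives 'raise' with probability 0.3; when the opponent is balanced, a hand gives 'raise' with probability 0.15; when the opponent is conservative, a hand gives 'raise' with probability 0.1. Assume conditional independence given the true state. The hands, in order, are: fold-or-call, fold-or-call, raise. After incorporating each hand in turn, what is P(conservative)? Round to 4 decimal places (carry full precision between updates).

0.0999

Apply Bayes' rule sequentially, carrying P(conservative) forward.
After 'fold-or-call': normaliser = 0.7·0.4500 + 0.85·0.4000 + 0.9·0.1500; P(aggressive) ≈ 0.3987, P(balanced) ≈ 0.4304, P(conservative) ≈ 0.1709
After 'fold-or-call': normaliser = 0.7·0.3987 + 0.85·0.4304 + 0.9·0.1709; P(aggressive) ≈ 0.3494, P(balanced) ≈ 0.4580, P(conservative) ≈ 0.1926
After 'raise': normaliser = 0.3·0.3494 + 0.15·0.4580 + 0.1·0.1926; P(aggressive) ≈ 0.5438, P(balanced) ≈ 0.3564, P(conservative) ≈ 0.0999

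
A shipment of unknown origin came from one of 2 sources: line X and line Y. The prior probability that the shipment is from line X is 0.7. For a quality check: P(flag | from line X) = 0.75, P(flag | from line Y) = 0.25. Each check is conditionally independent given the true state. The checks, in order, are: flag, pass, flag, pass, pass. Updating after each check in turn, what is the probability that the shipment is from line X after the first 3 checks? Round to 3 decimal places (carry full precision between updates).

0.875

Apply Bayes' rule sequentially, carrying P(line X) forward.
After 'flag': P(line X) = 0.75·0.7000 / (0.75·0.7000 + 0.25·0.3000) ≈ 0.8750
After 'pass': P(line X) = 0.25·0.8750 / (0.25·0.8750 + 0.75·0.1250) ≈ 0.7000
After 'flag': P(line X) = 0.75·0.7000 / (0.75·0.7000 + 0.25·0.3000) ≈ 0.8750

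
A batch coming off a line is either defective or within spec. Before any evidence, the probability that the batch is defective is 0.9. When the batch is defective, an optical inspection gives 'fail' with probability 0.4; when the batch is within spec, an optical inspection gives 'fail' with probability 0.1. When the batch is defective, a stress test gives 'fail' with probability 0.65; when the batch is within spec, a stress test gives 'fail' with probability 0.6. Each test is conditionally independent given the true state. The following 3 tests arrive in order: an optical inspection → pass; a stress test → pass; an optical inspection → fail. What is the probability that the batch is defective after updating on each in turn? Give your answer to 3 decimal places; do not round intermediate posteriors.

0.955

After an optical inspection='pass': P(defective) = 0.6·0.9000 / (0.6·0.9000 + 0.9·0.1000) ≈ 0.8571
After a stress test='pass': P(defective) = 0.35·0.8571 / (0.35·0.8571 + 0.4·0.1429) ≈ 0.8400
After an optical inspection='fail': P(defective) = 0.4·0.8400 / (0.4·0.8400 + 0.1·0.1600) ≈ 0.9545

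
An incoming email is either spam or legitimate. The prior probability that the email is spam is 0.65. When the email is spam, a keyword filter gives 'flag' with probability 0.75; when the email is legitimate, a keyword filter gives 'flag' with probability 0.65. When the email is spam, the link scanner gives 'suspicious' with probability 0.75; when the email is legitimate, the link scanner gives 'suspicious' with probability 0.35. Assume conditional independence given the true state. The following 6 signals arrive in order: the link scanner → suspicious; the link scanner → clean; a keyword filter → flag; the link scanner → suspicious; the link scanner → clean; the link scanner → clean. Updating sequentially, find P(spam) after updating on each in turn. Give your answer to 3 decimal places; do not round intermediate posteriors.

After the link scanner='suspicious': P(spam) = 0.75·0.6500 / (0.75·0.6500 + 0.35·0.3500) ≈ 0.7992
After the link scanner='clean': P(spam) = 0.25·0.7992 / (0.25·0.7992 + 0.65·0.2008) ≈ 0.6048
After a keyword filter='flag': P(spam) = 0.75·0.6048 / (0.75·0.6048 + 0.65·0.3952) ≈ 0.6385
After the link scanner='suspicious': P(spam) = 0.75·0.6385 / (0.75·0.6385 + 0.35·0.3615) ≈ 0.7910
After the link scanner='clean': P(spam) = 0.25·0.7910 / (0.25·0.7910 + 0.65·0.2090) ≈ 0.5928
After the link scanner='clean': P(spam) = 0.25·0.5928 / (0.25·0.5928 + 0.65·0.4072) ≈ 0.3589

0.359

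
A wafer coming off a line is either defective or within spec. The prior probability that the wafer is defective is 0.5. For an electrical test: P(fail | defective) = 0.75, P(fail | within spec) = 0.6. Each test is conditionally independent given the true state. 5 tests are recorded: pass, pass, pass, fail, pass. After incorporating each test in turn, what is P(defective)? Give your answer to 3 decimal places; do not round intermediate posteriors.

0.160

After 'pass': P(defective) = 0.25·0.5000 / (0.25·0.5000 + 0.4·0.5000) ≈ 0.3846
After 'pass': P(defective) = 0.25·0.3846 / (0.25·0.3846 + 0.4·0.6154) ≈ 0.2809
After 'pass': P(defective) = 0.25·0.2809 / (0.25·0.2809 + 0.4·0.7191) ≈ 0.1962
After 'fail': P(defective) = 0.75·0.1962 / (0.75·0.1962 + 0.6·0.8038) ≈ 0.2338
After 'pass': P(defective) = 0.25·0.2338 / (0.25·0.2338 + 0.4·0.7662) ≈ 0.1602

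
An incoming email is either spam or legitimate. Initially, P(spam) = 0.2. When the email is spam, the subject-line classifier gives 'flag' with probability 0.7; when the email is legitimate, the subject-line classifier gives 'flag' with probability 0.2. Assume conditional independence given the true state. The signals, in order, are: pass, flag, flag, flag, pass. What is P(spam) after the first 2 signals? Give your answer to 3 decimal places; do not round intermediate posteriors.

0.247

After 'pass': P(spam) = 0.3·0.2000 / (0.3·0.2000 + 0.8·0.8000) ≈ 0.0857
After 'flag': P(spam) = 0.7·0.0857 / (0.7·0.0857 + 0.2·0.9143) ≈ 0.2471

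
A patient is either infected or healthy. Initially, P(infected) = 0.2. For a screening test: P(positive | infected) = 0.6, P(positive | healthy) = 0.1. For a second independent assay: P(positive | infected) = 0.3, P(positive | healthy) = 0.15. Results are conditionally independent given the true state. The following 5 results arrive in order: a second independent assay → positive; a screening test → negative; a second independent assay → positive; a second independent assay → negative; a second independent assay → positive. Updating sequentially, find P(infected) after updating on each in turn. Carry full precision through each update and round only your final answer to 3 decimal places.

0.423

After a second independent assay='positive': P(infected) = 0.3·0.2000 / (0.3·0.2000 + 0.15·0.8000) ≈ 0.3333
After a screening test='negative': P(infected) = 0.4·0.3333 / (0.4·0.3333 + 0.9·0.6667) ≈ 0.1818
After a second independent assay='positive': P(infected) = 0.3·0.1818 / (0.3·0.1818 + 0.15·0.8182) ≈ 0.3077
After a second independent assay='negative': P(infected) = 0.7·0.3077 / (0.7·0.3077 + 0.85·0.6923) ≈ 0.2679
After a second independent assay='positive': P(infected) = 0.3·0.2679 / (0.3·0.2679 + 0.15·0.7321) ≈ 0.4226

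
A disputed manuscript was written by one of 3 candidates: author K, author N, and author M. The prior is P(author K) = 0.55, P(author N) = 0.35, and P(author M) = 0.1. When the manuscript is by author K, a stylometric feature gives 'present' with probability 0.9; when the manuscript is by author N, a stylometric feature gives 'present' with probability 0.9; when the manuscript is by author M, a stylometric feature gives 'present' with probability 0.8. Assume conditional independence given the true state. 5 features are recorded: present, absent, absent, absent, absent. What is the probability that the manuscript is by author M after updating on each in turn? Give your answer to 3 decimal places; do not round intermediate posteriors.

After 'present': normaliser = 0.9·0.5500 + 0.9·0.3500 + 0.8·0.1000; P(author K) ≈ 0.5562, P(author N) ≈ 0.3539, P(author M) ≈ 0.0899
After 'absent': normaliser = 0.1·0.5562 + 0.1·0.3539 + 0.2·0.0899; P(author K) ≈ 0.5103, P(author N) ≈ 0.3247, P(author M) ≈ 0.1649
After 'absent': normaliser = 0.1·0.5103 + 0.1·0.3247 + 0.2·0.1649; P(author K) ≈ 0.4381, P(author N) ≈ 0.2788, P(author M) ≈ 0.2832
After 'absent': normaliser = 0.1·0.4381 + 0.1·0.2788 + 0.2·0.2832; P(author K) ≈ 0.3414, P(author N) ≈ 0.2172, P(author M) ≈ 0.4414
After 'absent': normaliser = 0.1·0.3414 + 0.1·0.2172 + 0.2·0.4414; P(author K) ≈ 0.2368, P(author N) ≈ 0.1507, P(author M) ≈ 0.6124

0.612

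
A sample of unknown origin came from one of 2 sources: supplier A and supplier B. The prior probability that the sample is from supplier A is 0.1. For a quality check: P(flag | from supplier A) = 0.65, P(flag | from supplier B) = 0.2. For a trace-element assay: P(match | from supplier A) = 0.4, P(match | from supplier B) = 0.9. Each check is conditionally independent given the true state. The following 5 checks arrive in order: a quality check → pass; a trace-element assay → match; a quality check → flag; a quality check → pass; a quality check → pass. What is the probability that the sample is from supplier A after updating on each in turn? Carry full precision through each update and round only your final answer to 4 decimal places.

After a quality check='pass': P(supplier A) = 0.35·0.1000 / (0.35·0.1000 + 0.8·0.9000) ≈ 0.0464
After a trace-element assay='match': P(supplier A) = 0.4·0.0464 / (0.4·0.0464 + 0.9·0.9536) ≈ 0.0211
After a quality check='flag': P(supplier A) = 0.65·0.0211 / (0.65·0.0211 + 0.2·0.9789) ≈ 0.0656
After a quality check='pass': P(supplier A) = 0.35·0.0656 / (0.35·0.0656 + 0.8·0.9344) ≈ 0.0298
After a quality check='pass': P(supplier A) = 0.35·0.0298 / (0.35·0.0298 + 0.8·0.9702) ≈ 0.0133

0.0133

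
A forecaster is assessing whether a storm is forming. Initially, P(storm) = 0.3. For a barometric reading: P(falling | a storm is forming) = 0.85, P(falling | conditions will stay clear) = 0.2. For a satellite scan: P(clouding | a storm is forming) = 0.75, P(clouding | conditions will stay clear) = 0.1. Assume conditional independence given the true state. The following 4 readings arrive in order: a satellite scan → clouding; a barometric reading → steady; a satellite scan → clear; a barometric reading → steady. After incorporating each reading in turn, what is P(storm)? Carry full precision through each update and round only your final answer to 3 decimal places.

After a satellite scan='clouding': P(storm) = 0.75·0.3000 / (0.75·0.3000 + 0.1·0.7000) ≈ 0.7627
After a barometric reading='steady': P(storm) = 0.15·0.7627 / (0.15·0.7627 + 0.8·0.2373) ≈ 0.3760
After a satellite scan='clear': P(storm) = 0.25·0.3760 / (0.25·0.3760 + 0.9·0.6240) ≈ 0.1434
After a barometric reading='steady': P(storm) = 0.15·0.1434 / (0.15·0.1434 + 0.8·0.8566) ≈ 0.0304

0.030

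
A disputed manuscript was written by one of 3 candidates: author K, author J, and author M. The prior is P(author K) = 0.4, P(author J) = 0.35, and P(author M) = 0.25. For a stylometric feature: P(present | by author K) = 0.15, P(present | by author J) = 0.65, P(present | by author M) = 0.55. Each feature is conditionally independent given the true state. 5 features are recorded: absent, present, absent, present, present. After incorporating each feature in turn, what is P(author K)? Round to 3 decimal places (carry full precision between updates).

After 'absent': normaliser = 0.85·0.4000 + 0.35·0.3500 + 0.45·0.2500; P(author K) ≈ 0.5913, P(author J) ≈ 0.2130, P(author M) ≈ 0.1957
After 'present': normaliser = 0.15·0.5913 + 0.65·0.2130 + 0.55·0.1957; P(author K) ≈ 0.2649, P(author J) ≈ 0.4136, P(author M) ≈ 0.3214
After 'absent': normaliser = 0.85·0.2649 + 0.35·0.4136 + 0.45·0.3214; P(author K) ≈ 0.4376, P(author J) ≈ 0.2813, P(author M) ≈ 0.2811
After 'present': normaliser = 0.15·0.4376 + 0.65·0.2813 + 0.55·0.2811; P(author K) ≈ 0.1628, P(author J) ≈ 0.4536, P(author M) ≈ 0.3835
After 'present': normaliser = 0.15·0.1628 + 0.65·0.4536 + 0.55·0.3835; P(author K) ≈ 0.0461, P(author J) ≈ 0.5561, P(author M) ≈ 0.3978

0.046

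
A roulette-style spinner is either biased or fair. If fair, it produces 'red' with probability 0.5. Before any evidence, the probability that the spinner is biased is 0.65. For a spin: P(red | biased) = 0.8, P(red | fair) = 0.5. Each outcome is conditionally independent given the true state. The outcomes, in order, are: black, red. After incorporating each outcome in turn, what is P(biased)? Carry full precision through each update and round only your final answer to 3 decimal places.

0.543

After 'black': P(biased) = 0.2·0.6500 / (0.2·0.6500 + 0.5·0.3500) ≈ 0.4262
After 'red': P(biased) = 0.8·0.4262 / (0.8·0.4262 + 0.5·0.5738) ≈ 0.5431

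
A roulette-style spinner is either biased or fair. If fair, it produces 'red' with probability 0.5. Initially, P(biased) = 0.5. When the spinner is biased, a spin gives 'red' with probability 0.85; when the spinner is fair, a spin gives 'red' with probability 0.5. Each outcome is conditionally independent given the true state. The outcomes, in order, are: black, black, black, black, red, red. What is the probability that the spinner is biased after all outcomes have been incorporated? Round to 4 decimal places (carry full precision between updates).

After 'black': P(biased) = 0.15·0.5000 / (0.15·0.5000 + 0.5·0.5000) ≈ 0.2308
After 'black': P(biased) = 0.15·0.2308 / (0.15·0.2308 + 0.5·0.7692) ≈ 0.0826
After 'black': P(biased) = 0.15·0.0826 / (0.15·0.0826 + 0.5·0.9174) ≈ 0.0263
After 'black': P(biased) = 0.15·0.0263 / (0.15·0.0263 + 0.5·0.9737) ≈ 0.0080
After 'red': P(biased) = 0.85·0.0080 / (0.85·0.0080 + 0.5·0.9920) ≈ 0.0136
After 'red': P(biased) = 0.85·0.0136 / (0.85·0.0136 + 0.5·0.9864) ≈ 0.0229

0.0229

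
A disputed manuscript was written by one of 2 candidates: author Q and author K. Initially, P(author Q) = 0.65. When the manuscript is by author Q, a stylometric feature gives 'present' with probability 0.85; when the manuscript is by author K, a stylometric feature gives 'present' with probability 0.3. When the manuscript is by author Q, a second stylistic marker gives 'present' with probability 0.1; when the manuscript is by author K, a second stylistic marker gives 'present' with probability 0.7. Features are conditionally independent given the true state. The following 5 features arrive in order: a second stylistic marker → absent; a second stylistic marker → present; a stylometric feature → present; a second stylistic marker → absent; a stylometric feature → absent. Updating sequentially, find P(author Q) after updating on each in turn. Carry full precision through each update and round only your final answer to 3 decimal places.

After a second stylistic marker='absent': P(author Q) = 0.9·0.6500 / (0.9·0.6500 + 0.3·0.3500) ≈ 0.8478
After a second stylistic marker='present': P(author Q) = 0.1·0.8478 / (0.1·0.8478 + 0.7·0.1522) ≈ 0.4432
After a stylometric feature='present': P(author Q) = 0.85·0.4432 / (0.85·0.4432 + 0.3·0.5568) ≈ 0.6928
After a second stylistic marker='absent': P(author Q) = 0.9·0.6928 / (0.9·0.6928 + 0.3·0.3072) ≈ 0.8712
After a stylometric feature='absent': P(author Q) = 0.15·0.8712 / (0.15·0.8712 + 0.7·0.1288) ≈ 0.5918

0.592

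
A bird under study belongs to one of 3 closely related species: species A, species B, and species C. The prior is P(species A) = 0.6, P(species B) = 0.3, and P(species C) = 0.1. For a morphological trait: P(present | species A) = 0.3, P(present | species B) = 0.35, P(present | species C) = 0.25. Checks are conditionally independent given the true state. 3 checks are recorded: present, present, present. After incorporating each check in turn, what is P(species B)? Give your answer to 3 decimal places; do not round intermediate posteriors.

0.420

After 'present': normaliser = 0.3·0.6000 + 0.35·0.3000 + 0.25·0.1000; P(species A) ≈ 0.5806, P(species B) ≈ 0.3387, P(species C) ≈ 0.0806
After 'present': normaliser = 0.3·0.5806 + 0.35·0.3387 + 0.25·0.0806; P(species A) ≈ 0.5567, P(species B) ≈ 0.3789, P(species C) ≈ 0.0644
After 'present': normaliser = 0.3·0.5567 + 0.35·0.3789 + 0.25·0.0644; P(species A) ≈ 0.5290, P(species B) ≈ 0.4200, P(species C) ≈ 0.0510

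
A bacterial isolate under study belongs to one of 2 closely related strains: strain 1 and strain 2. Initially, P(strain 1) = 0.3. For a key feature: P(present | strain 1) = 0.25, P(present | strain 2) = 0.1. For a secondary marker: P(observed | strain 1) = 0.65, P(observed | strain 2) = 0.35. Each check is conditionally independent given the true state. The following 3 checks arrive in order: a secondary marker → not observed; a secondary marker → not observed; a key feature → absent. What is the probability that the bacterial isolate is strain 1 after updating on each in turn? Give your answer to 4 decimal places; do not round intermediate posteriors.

0.0938

After a secondary marker='not observed': P(strain 1) = 0.35·0.3000 / (0.35·0.3000 + 0.65·0.7000) ≈ 0.1875
After a secondary marker='not observed': P(strain 1) = 0.35·0.1875 / (0.35·0.1875 + 0.65·0.8125) ≈ 0.1105
After a key feature='absent': P(strain 1) = 0.75·0.1105 / (0.75·0.1105 + 0.9·0.8895) ≈ 0.0938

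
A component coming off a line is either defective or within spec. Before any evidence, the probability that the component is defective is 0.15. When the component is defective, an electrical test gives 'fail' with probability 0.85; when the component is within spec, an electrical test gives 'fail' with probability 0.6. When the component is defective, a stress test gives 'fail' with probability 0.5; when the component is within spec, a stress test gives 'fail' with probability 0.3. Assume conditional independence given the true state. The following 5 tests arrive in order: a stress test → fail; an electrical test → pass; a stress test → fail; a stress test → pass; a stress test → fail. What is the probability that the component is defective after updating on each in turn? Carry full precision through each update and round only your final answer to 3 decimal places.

0.180

After a stress test='fail': P(defective) = 0.5·0.1500 / (0.5·0.1500 + 0.3·0.8500) ≈ 0.2273
After an electrical test='pass': P(defective) = 0.15·0.2273 / (0.15·0.2273 + 0.4·0.7727) ≈ 0.0993
After a stress test='fail': P(defective) = 0.5·0.0993 / (0.5·0.0993 + 0.3·0.9007) ≈ 0.1553
After a stress test='pass': P(defective) = 0.5·0.1553 / (0.5·0.1553 + 0.7·0.8447) ≈ 0.1161
After a stress test='fail': P(defective) = 0.5·0.1161 / (0.5·0.1161 + 0.3·0.8839) ≈ 0.1795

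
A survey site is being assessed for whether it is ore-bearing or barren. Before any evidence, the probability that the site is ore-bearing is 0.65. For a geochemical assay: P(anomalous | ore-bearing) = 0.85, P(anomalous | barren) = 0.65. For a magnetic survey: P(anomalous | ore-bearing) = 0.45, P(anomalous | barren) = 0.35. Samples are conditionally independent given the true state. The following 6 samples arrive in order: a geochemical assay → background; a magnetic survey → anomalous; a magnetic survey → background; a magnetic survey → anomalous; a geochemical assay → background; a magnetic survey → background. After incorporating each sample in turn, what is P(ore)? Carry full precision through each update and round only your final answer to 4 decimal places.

0.2876

After a geochemical assay='background': P(ore) = 0.15·0.6500 / (0.15·0.6500 + 0.35·0.3500) ≈ 0.4432
After a magnetic survey='anomalous': P(ore) = 0.45·0.4432 / (0.45·0.4432 + 0.35·0.5568) ≈ 0.5058
After a magnetic survey='background': P(ore) = 0.55·0.5058 / (0.55·0.5058 + 0.65·0.4942) ≈ 0.4641
After a magnetic survey='anomalous': P(ore) = 0.45·0.4641 / (0.45·0.4641 + 0.35·0.5359) ≈ 0.5268
After a geochemical assay='background': P(ore) = 0.15·0.5268 / (0.15·0.5268 + 0.35·0.4732) ≈ 0.3230
After a magnetic survey='background': P(ore) = 0.55·0.3230 / (0.55·0.3230 + 0.65·0.6770) ≈ 0.2876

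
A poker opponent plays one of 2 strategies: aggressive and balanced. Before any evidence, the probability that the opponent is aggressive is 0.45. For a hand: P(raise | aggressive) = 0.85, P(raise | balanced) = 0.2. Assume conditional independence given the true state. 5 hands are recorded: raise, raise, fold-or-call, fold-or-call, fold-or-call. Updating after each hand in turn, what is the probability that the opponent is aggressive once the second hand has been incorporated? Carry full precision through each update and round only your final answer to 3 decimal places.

After 'raise': P(aggressive) = 0.85·0.4500 / (0.85·0.4500 + 0.2·0.5500) ≈ 0.7766
After 'raise': P(aggressive) = 0.85·0.7766 / (0.85·0.7766 + 0.2·0.2234) ≈ 0.9366

0.937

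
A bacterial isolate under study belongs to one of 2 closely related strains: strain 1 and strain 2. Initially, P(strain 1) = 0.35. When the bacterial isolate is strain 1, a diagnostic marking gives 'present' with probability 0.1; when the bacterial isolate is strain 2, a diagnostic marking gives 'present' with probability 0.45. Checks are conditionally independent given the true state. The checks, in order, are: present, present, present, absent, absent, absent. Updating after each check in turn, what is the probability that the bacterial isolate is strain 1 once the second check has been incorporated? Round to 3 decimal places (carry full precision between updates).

0.026

After 'present': P(strain 1) = 0.1·0.3500 / (0.1·0.3500 + 0.45·0.6500) ≈ 0.1069
After 'present': P(strain 1) = 0.1·0.1069 / (0.1·0.1069 + 0.45·0.8931) ≈ 0.0259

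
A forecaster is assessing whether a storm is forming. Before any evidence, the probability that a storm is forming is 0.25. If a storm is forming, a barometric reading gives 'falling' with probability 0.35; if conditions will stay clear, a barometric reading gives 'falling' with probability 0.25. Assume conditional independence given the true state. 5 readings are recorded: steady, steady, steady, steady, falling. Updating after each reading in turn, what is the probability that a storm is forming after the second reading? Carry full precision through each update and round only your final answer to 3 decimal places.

0.200

Apply Bayes' rule sequentially, carrying P(storm) forward.
After 'steady': P(storm) = 0.65·0.2500 / (0.65·0.2500 + 0.75·0.7500) ≈ 0.2241
After 'steady': P(storm) = 0.65·0.2241 / (0.65·0.2241 + 0.75·0.7759) ≈ 0.2002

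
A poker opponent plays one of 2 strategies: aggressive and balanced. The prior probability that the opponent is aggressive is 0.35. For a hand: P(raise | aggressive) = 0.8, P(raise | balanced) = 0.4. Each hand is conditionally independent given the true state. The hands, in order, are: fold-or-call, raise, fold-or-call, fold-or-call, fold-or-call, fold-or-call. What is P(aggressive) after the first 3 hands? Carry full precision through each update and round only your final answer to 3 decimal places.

After 'fold-or-call': P(aggressive) = 0.2·0.3500 / (0.2·0.3500 + 0.6·0.6500) ≈ 0.1522
After 'raise': P(aggressive) = 0.8·0.1522 / (0.8·0.1522 + 0.4·0.8478) ≈ 0.2642
After 'fold-or-call': P(aggressive) = 0.2·0.2642 / (0.2·0.2642 + 0.6·0.7358) ≈ 0.1069

0.107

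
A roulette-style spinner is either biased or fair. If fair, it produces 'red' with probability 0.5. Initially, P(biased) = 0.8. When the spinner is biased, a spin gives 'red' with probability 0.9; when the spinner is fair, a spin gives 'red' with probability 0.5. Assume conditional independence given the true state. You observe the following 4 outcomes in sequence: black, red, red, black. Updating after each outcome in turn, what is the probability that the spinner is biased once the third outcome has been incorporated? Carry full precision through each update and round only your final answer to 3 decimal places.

0.722

After 'black': P(biased) = 0.1·0.8000 / (0.1·0.8000 + 0.5·0.2000) ≈ 0.4444
After 'red': P(biased) = 0.9·0.4444 / (0.9·0.4444 + 0.5·0.5556) ≈ 0.5902
After 'red': P(biased) = 0.9·0.5902 / (0.9·0.5902 + 0.5·0.4098) ≈ 0.7216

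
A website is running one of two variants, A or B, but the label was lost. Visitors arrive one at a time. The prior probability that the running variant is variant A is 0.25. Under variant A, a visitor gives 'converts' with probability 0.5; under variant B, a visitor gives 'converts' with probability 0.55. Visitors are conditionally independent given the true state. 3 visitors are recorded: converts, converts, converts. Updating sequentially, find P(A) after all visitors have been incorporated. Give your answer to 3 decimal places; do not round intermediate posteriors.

After 'converts': P(A) = 0.5·0.2500 / (0.5·0.2500 + 0.55·0.7500) ≈ 0.2326
After 'converts': P(A) = 0.5·0.2326 / (0.5·0.2326 + 0.55·0.7674) ≈ 0.2160
After 'converts': P(A) = 0.5·0.2160 / (0.5·0.2160 + 0.55·0.7840) ≈ 0.2003

0.200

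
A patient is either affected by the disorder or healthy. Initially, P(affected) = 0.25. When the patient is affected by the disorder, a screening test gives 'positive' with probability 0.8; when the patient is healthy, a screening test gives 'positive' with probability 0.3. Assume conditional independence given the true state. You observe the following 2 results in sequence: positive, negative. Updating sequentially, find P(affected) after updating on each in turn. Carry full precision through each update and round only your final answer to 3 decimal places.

After 'positive': P(affected) = 0.8·0.2500 / (0.8·0.2500 + 0.3·0.7500) ≈ 0.4706
After 'negative': P(affected) = 0.2·0.4706 / (0.2·0.4706 + 0.7·0.5294) ≈ 0.2025

0.203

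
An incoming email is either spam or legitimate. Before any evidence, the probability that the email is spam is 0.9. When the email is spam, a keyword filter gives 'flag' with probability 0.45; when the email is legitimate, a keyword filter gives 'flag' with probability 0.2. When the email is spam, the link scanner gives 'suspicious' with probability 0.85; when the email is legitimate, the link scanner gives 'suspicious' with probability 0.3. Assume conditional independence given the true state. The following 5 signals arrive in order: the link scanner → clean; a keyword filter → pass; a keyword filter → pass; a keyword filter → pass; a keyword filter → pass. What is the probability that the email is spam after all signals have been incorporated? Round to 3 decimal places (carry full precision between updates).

0.301

After the link scanner='clean': P(spam) = 0.15·0.9000 / (0.15·0.9000 + 0.7·0.1000) ≈ 0.6585
After a keyword filter='pass': P(spam) = 0.55·0.6585 / (0.55·0.6585 + 0.8·0.3415) ≈ 0.5701
After a keyword filter='pass': P(spam) = 0.55·0.5701 / (0.55·0.5701 + 0.8·0.4299) ≈ 0.4769
After a keyword filter='pass': P(spam) = 0.55·0.4769 / (0.55·0.4769 + 0.8·0.5231) ≈ 0.3853
After a keyword filter='pass': P(spam) = 0.55·0.3853 / (0.55·0.3853 + 0.8·0.6147) ≈ 0.3011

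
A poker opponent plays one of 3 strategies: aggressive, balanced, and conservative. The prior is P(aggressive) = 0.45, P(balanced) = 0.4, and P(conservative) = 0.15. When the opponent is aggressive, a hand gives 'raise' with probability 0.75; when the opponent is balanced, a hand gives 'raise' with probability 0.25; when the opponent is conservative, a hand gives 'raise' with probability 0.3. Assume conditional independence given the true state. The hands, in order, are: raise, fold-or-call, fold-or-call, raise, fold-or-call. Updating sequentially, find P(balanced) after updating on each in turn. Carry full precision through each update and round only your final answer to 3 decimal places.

0.551

After 'raise': normaliser = 0.75·0.4500 + 0.25·0.4000 + 0.3·0.1500; P(aggressive) ≈ 0.6995, P(balanced) ≈ 0.2073, P(conservative) ≈ 0.0933
After 'fold-or-call': normaliser = 0.25·0.6995 + 0.75·0.2073 + 0.7·0.0933; P(aggressive) ≈ 0.4420, P(balanced) ≈ 0.3929, P(conservative) ≈ 0.1650
After 'fold-or-call': normaliser = 0.25·0.4420 + 0.75·0.3929 + 0.7·0.1650; P(aggressive) ≈ 0.2122, P(balanced) ≈ 0.5659, P(conservative) ≈ 0.2218
After 'raise': normaliser = 0.75·0.2122 + 0.25·0.5659 + 0.3·0.2218; P(aggressive) ≈ 0.4335, P(balanced) ≈ 0.3853, P(conservative) ≈ 0.1812
After 'fold-or-call': normaliser = 0.25·0.4335 + 0.75·0.3853 + 0.7·0.1812; P(aggressive) ≈ 0.2067, P(balanced) ≈ 0.5513, P(conservative) ≈ 0.2420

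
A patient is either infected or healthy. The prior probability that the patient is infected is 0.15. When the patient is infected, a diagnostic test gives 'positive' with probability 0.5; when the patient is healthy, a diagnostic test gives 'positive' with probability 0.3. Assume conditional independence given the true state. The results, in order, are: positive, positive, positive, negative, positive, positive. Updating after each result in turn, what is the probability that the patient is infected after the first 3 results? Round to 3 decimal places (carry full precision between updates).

Apply Bayes' rule sequentially, carrying P(infected) forward.
After 'positive': P(infected) = 0.5·0.1500 / (0.5·0.1500 + 0.3·0.8500) ≈ 0.2273
After 'positive': P(infected) = 0.5·0.2273 / (0.5·0.2273 + 0.3·0.7727) ≈ 0.3289
After 'positive': P(infected) = 0.5·0.3289 / (0.5·0.3289 + 0.3·0.6711) ≈ 0.4496

0.450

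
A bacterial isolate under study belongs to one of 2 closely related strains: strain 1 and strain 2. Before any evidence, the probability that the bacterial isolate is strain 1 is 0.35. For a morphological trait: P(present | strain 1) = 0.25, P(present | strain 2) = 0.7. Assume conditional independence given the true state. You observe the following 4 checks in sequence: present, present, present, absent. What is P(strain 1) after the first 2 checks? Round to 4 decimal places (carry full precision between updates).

After 'present': P(strain 1) = 0.25·0.3500 / (0.25·0.3500 + 0.7·0.6500) ≈ 0.1613
After 'present': P(strain 1) = 0.25·0.1613 / (0.25·0.1613 + 0.7·0.8387) ≈ 0.0643

0.0643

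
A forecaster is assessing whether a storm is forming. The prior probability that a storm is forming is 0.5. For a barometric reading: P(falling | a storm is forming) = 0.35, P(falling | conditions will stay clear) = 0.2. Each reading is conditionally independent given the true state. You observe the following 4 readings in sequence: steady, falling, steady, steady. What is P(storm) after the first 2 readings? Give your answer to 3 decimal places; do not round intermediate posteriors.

0.587

After 'steady': P(storm) = 0.65·0.5000 / (0.65·0.5000 + 0.8·0.5000) ≈ 0.4483
After 'falling': P(storm) = 0.35·0.4483 / (0.35·0.4483 + 0.2·0.5517) ≈ 0.5871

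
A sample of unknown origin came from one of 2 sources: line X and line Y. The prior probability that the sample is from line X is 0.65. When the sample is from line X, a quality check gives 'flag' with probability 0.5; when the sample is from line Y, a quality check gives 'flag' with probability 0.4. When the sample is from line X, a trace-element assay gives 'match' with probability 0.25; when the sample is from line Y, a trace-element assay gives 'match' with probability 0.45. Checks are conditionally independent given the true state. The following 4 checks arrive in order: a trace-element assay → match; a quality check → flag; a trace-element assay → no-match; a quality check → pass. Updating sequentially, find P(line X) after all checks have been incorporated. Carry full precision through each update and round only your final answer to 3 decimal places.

Apply Bayes' rule sequentially, carrying P(line X) forward.
After a trace-element assay='match': P(line X) = 0.25·0.6500 / (0.25·0.6500 + 0.45·0.3500) ≈ 0.5078
After a quality check='flag': P(line X) = 0.5·0.5078 / (0.5·0.5078 + 0.4·0.4922) ≈ 0.5633
After a trace-element assay='no-match': P(line X) = 0.75·0.5633 / (0.75·0.5633 + 0.55·0.4367) ≈ 0.6375
After a quality check='pass': P(line X) = 0.5·0.6375 / (0.5·0.6375 + 0.6·0.3625) ≈ 0.5944

0.594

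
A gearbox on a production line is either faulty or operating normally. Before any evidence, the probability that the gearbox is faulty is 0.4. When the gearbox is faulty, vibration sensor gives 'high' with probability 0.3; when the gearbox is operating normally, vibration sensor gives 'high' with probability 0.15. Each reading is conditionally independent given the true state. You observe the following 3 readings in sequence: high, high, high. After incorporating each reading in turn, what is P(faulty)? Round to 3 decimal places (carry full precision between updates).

After 'high': P(faulty) = 0.3·0.4000 / (0.3·0.4000 + 0.15·0.6000) ≈ 0.5714
After 'high': P(faulty) = 0.3·0.5714 / (0.3·0.5714 + 0.15·0.4286) ≈ 0.7273
After 'high': P(faulty) = 0.3·0.7273 / (0.3·0.7273 + 0.15·0.2727) ≈ 0.8421

0.842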